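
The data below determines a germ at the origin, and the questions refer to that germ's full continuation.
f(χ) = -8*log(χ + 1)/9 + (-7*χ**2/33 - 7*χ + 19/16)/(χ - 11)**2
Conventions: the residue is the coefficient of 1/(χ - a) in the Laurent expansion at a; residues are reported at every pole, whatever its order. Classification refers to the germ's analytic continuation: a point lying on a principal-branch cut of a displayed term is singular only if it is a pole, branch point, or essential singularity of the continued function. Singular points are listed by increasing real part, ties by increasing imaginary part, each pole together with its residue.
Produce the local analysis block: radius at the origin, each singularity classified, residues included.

Radius of convergence at 0: 1.
At -1: a logarithmic branch point.
At 11: a pole of order 2; residue -35/3.

Denominator factor (χ - 11)^2: pole of order 2 at 11, modulus 11.
Branch term (-8/9)*log(1 - χ/(-1)): its argument vanishes at χ = -1, a logarithmic branch point, modulus 1.
The radius of convergence is the smallest modulus among the singular points: 1.
The branch term is analytic at 11 and contributes nothing to the residue; only the rational part matters.
At the order-2 pole 11 set g(χ) = (χ - (11))^2*(rational part) = -7*χ**2/33 - 7*χ + 19/16.
Order-2 pole: residue = g'(a); g'(11) = -35/3, so the residue is -35/3.
List the singular points by increasing real part (a conjugate pair: the negative imaginary part first).


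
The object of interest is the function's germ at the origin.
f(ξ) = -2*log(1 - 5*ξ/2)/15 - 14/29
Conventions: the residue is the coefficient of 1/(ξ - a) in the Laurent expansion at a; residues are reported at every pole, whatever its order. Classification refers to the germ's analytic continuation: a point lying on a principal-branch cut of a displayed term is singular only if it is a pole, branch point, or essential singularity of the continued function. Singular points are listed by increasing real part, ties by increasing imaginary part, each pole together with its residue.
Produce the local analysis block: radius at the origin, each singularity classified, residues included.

Radius of convergence at 0: 2/5.
At 2/5: a logarithmic branch point.

Branch term (-2/15)*log(1 - ξ/(2/5)): its argument vanishes at ξ = 2/5, a logarithmic branch point, modulus 2/5.
The radius of convergence is the smallest modulus among the singular points: 2/5.


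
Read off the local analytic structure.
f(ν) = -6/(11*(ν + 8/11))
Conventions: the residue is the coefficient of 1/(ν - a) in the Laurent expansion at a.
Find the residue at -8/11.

The residue is -6/11.

At the order-1 pole -8/11 set g(ν) = (ν - (-8/11))*f(ν) = -6/11.
Simple pole: residue = g(a) at a = -8/11, which is -6/11.


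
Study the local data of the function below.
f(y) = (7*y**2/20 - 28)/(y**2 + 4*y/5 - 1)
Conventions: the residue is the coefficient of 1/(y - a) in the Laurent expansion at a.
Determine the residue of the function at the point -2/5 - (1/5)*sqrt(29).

The factor y**2 + 4*y/5 - 1 splits as (y - a)(y - a') with a = -2/5 - (1/5)*sqrt(29), a' = -2/5 + (1/5)*sqrt(29). At the order-1 pole a set g(y) = (y - a)*f(y) = [7*y**2/20 - 28] / (y - a').
Simple pole: residue = g(a) at a = -2/5 - (1/5)*sqrt(29), which is -7/50 + (13769/5800)*sqrt(29).

The residue is -7/50 + (13769/5800)*sqrt(29).


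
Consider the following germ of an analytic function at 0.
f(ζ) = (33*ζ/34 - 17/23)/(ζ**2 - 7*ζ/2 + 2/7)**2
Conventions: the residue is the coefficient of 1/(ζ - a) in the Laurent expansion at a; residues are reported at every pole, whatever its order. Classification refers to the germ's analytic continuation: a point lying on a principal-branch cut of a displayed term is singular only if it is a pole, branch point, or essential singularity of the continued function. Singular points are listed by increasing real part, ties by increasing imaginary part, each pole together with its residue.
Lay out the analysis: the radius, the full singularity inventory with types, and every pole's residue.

Radius of convergence at 0: 7/4 - (1/28)*sqrt(2177).
At 7/4 - (1/28)*sqrt(2177): a pole of order 2; residue (42014/37817911)*sqrt(2177).
At 7/4 + (1/28)*sqrt(2177): a pole of order 2; residue -(42014/37817911)*sqrt(2177).

Denominator factor (ζ**2 - 7*ζ/2 + 2/7)^2: discriminant 311/28, real irrational roots 7/4 + (1/28)*sqrt(2177) and 7/4 - (1/28)*sqrt(2177); poles of order 2, moduli 7/4 + (1/28)*sqrt(2177) and 7/4 - (1/28)*sqrt(2177).
The radius of convergence is the smallest modulus among the singular points: 7/4 - (1/28)*sqrt(2177).
The factor ζ**2 - 7*ζ/2 + 2/7 splits as (ζ - a)(ζ - a') with a = 7/4 - (1/28)*sqrt(2177), a' = 7/4 + (1/28)*sqrt(2177). At the order-2 pole a set g(ζ) = (ζ - a)^2*f(ζ) = [33*ζ/34 - 17/23] / (ζ - a')^2.
Order-2 pole: residue = g'(a); g'(7/4 - (1/28)*sqrt(2177)) = (42014/37817911)*sqrt(2177), so the residue is (42014/37817911)*sqrt(2177).
The factor ζ**2 - 7*ζ/2 + 2/7 splits as (ζ - a)(ζ - a') with a = 7/4 + (1/28)*sqrt(2177), a' = 7/4 - (1/28)*sqrt(2177). At the order-2 pole a set g(ζ) = (ζ - a)^2*f(ζ) = [33*ζ/34 - 17/23] / (ζ - a')^2.
Order-2 pole: residue = g'(a); g'(7/4 + (1/28)*sqrt(2177)) = -(42014/37817911)*sqrt(2177), so the residue is -(42014/37817911)*sqrt(2177).
List the singular points by increasing real part (a conjugate pair: the negative imaginary part first).


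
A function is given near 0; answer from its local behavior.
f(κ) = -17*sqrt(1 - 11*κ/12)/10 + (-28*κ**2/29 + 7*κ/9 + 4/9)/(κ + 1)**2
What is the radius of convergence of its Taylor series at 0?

Denominator factor (κ + 1)^2: pole of order 2 at -1, modulus 1.
Branch term (-17/10)*sqrt(1 - κ/(12/11)): its argument vanishes at κ = 12/11, a square-root branch point, modulus 12/11.
The radius of convergence is the smallest modulus among the singular points: 1.

The radius of convergence is 1.


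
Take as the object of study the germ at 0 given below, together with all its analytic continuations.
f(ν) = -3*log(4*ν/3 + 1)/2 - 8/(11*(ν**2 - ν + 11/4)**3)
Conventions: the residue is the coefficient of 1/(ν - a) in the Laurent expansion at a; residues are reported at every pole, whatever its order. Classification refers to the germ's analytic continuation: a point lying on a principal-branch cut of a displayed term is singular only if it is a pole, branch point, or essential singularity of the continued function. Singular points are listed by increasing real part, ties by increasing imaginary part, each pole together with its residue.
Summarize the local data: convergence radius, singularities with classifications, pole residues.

Radius of convergence at 0: 3/4.
At -3/4: a logarithmic branch point.
At (1/2) - ((1/2)*sqrt(10))*i: a pole of order 3; residue -((6/1375)*sqrt(10))*i.
At (1/2) + ((1/2)*sqrt(10))*i: a pole of order 3; residue ((6/1375)*sqrt(10))*i.

Denominator factor (ν**2 - ν + 11/4)^3: discriminant -10, complex-conjugate roots (1/2) + ((1/2)*sqrt(10))*i and (1/2) - ((1/2)*sqrt(10))*i; poles of order 3, moduli (1/2)*sqrt(11) and (1/2)*sqrt(11).
Branch term (-3/2)*log(1 - ν/(-3/4)): its argument vanishes at ν = -3/4, a logarithmic branch point, modulus 3/4.
The radius of convergence is the smallest modulus among the singular points: 3/4.
The branch term is analytic at (1/2) - ((1/2)*sqrt(10))*i and contributes nothing to the residue; only the rational part matters.
The factor ν**2 - ν + 11/4 splits as (ν - a)(ν - a') with a = (1/2) - ((1/2)*sqrt(10))*i, a' = (1/2) + ((1/2)*sqrt(10))*i. At the order-3 pole a set g(ν) = (ν - a)^3*(rational part) = [-8/11] / (ν - a')^3.
Order-3 pole: residue = g''(a)/2; g''((1/2) - ((1/2)*sqrt(10))*i) = -((12/1375)*sqrt(10))*i, so the residue is -((6/1375)*sqrt(10))*i.
The branch term is analytic at (1/2) + ((1/2)*sqrt(10))*i and contributes nothing to the residue; only the rational part matters.
The factor ν**2 - ν + 11/4 splits as (ν - a)(ν - a') with a = (1/2) + ((1/2)*sqrt(10))*i, a' = (1/2) - ((1/2)*sqrt(10))*i. At the order-3 pole a set g(ν) = (ν - a)^3*(rational part) = [-8/11] / (ν - a')^3.
Order-3 pole: residue = g''(a)/2; g''((1/2) + ((1/2)*sqrt(10))*i) = ((12/1375)*sqrt(10))*i, so the residue is ((6/1375)*sqrt(10))*i.
List the singular points by increasing real part (a conjugate pair: the negative imaginary part first).


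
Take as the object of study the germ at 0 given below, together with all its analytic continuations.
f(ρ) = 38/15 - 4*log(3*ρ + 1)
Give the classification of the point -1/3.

The term (-4)*log(1 - ρ/(-1/3)) has argument 1 - -1/3/(-1/3) = 0 at -1/3: a logarithmic (infinitely-sheeted) branch point; the remaining terms are analytic or single-valued there.

The point is a logarithmic branch point.


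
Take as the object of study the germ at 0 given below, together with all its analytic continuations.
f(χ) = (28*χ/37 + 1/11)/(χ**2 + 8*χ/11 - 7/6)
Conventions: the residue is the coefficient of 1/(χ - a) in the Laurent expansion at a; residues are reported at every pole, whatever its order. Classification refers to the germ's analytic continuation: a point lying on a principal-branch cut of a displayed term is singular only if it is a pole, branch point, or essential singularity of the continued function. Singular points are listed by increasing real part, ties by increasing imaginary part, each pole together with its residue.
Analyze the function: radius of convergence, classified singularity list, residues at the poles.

Denominator factor (χ**2 + 8*χ/11 - 7/6): discriminant 1886/363, real irrational roots -4/11 + (1/66)*sqrt(5658) and -4/11 - (1/66)*sqrt(5658); poles of order 1, moduli -4/11 + (1/66)*sqrt(5658) and 4/11 + (1/66)*sqrt(5658).
The radius of convergence is the smallest modulus among the singular points: -4/11 + (1/66)*sqrt(5658).
The factor χ**2 + 8*χ/11 - 7/6 splits as (χ - a)(χ - a') with a = -4/11 - (1/66)*sqrt(5658), a' = -4/11 + (1/66)*sqrt(5658). At the order-1 pole a set g(χ) = (χ - a)*f(χ) = [28*χ/37 + 1/11] / (χ - a').
Simple pole: residue = g(a) at a = -4/11 - (1/66)*sqrt(5658), which is 14/37 + (75/69782)*sqrt(5658).
The factor χ**2 + 8*χ/11 - 7/6 splits as (χ - a)(χ - a') with a = -4/11 + (1/66)*sqrt(5658), a' = -4/11 - (1/66)*sqrt(5658). At the order-1 pole a set g(χ) = (χ - a)*f(χ) = [28*χ/37 + 1/11] / (χ - a').
Simple pole: residue = g(a) at a = -4/11 + (1/66)*sqrt(5658), which is 14/37 - (75/69782)*sqrt(5658).
List the singular points by increasing real part (a conjugate pair: the negative imaginary part first).

Radius of convergence at 0: -4/11 + (1/66)*sqrt(5658).
At -4/11 - (1/66)*sqrt(5658): a pole of order 1; residue 14/37 + (75/69782)*sqrt(5658).
At -4/11 + (1/66)*sqrt(5658): a pole of order 1; residue 14/37 - (75/69782)*sqrt(5658).


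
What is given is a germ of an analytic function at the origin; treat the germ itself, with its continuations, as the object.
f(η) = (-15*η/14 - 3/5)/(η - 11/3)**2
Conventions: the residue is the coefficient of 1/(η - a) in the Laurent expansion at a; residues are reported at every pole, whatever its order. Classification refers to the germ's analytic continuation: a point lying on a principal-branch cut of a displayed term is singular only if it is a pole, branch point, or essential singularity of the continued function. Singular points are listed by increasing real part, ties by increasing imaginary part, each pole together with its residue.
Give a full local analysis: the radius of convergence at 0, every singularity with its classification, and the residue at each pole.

Denominator factor (η - 11/3)^2: pole of order 2 at 11/3, modulus 11/3.
The radius of convergence is the smallest modulus among the singular points: 11/3.
At the order-2 pole 11/3 set g(η) = (η - (11/3))^2*f(η) = -15*η/14 - 3/5.
Order-2 pole: residue = g'(a); g'(11/3) = -15/14, so the residue is -15/14.

Radius of convergence at 0: 11/3.
At 11/3: a pole of order 2; residue -15/14.


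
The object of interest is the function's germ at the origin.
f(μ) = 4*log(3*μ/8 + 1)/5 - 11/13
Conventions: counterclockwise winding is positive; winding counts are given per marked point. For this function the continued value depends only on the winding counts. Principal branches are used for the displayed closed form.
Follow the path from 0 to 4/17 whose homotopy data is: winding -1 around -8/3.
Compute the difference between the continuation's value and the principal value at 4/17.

Continued minus principal equals -(8/5)*pi*i.

The rational part is single-valued and drops out of the difference; each branch term changes only by its own monodromy.
(4/5)*log(1 - μ/(-8/3)): each positive loop around -8/3 adds 2*pi*i to the log, so winding -1 contributes (4/5)*(-1)*2*pi*i = -(8/5)*pi*i.
Summing the contributions at μ = 4/17 gives -(8/5)*pi*i.


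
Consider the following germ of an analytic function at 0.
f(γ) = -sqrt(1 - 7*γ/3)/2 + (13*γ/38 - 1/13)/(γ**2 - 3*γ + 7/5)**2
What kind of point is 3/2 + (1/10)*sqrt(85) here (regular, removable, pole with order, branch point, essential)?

The denominator factor γ**2 - 3*γ + 7/5 vanishes at 3/2 + (1/10)*sqrt(85) and appears to the power 2; the numerator there equals 431/988 + (13/380)*sqrt(85), nonzero, and no other factor vanishes.
The branch terms are analytic at this point.
Hence a pole whose order is the multiplicity, 2.

The point is a pole of order 2.


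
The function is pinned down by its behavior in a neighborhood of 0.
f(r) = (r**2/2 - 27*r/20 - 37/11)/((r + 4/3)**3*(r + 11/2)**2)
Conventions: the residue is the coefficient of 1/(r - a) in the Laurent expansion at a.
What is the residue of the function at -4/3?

At the order-3 pole -4/3 set g(r) = (r - (-4/3))^3*f(r) = (r**2/2 - 27*r/20 - 37/11)/(r + 11/2)**2.
Order-3 pole: residue = g''(a)/2; g''(-4/3) = 4136724/21484375, so the residue is 2068362/21484375.

The residue is 2068362/21484375.


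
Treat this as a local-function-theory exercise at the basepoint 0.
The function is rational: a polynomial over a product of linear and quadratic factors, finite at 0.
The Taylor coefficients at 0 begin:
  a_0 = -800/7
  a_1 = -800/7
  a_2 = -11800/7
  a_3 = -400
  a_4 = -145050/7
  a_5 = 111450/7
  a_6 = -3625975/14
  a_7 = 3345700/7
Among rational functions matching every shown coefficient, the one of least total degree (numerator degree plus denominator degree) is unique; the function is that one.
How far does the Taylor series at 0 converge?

The radius of convergence is 1/4.

No rational of total degree below 3 reproduces all 8 coefficients; solving the [0/3] Pade equations on them gives f(β) = -32/(7*(β - 2/5)**2*(β + 1/4)), whose expansion matches every shown term.
Denominator factor (β - 2/5)^2: pole of order 2 at 2/5, modulus 2/5.
Denominator factor (β + 1/4): pole of order 1 at -1/4, modulus 1/4.
The radius of convergence is the smallest modulus among the singular points: 1/4.


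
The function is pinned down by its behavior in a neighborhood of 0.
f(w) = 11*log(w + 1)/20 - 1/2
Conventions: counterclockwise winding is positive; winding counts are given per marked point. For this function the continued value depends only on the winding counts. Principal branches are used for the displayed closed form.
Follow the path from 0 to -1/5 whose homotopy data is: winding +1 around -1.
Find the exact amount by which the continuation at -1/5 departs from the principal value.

The rational part is single-valued and drops out of the difference; each branch term changes only by its own monodromy.
(11/20)*log(1 - w/(-1)): each positive loop around -1 adds 2*pi*i to the log, so winding +1 contributes (11/20)*(1)*2*pi*i = (11/10)*pi*i.
Summing the contributions at w = -1/5 gives (11/10)*pi*i.

Continued minus principal equals (11/10)*pi*i.


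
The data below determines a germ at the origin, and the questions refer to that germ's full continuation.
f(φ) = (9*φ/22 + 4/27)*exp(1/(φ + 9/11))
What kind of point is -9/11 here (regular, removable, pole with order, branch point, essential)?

The exponent 1/(φ - (-9/11)) has a pole at -9/11, so exp(1/(φ - (-9/11))) takes every nonzero value near it: an essential singularity (not a pole of any order).

The point is an essential singularity.


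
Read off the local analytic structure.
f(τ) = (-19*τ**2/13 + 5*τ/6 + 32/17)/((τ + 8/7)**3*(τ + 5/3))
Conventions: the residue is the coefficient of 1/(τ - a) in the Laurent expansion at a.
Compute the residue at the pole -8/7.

At the order-3 pole -8/7 set g(τ) = (τ - (-8/7))^3*f(τ) = (-19*τ**2/13 + 5*τ/6 + 32/17)/(τ + 5/3).
Order-3 pole: residue = g''(a)/2; g''(-8/7) = -14598423/294151, so the residue is -14598423/588302.

The residue is -14598423/588302.


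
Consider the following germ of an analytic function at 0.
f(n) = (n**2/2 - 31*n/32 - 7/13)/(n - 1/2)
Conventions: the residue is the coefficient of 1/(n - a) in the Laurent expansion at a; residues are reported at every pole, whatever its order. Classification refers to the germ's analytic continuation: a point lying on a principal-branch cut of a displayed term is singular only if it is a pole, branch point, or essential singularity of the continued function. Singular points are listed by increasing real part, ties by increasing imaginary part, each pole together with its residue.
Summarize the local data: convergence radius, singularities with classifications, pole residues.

Radius of convergence at 0: 1/2.
At 1/2: a pole of order 1; residue -747/832.

Denominator factor (n - 1/2): pole of order 1 at 1/2, modulus 1/2.
The radius of convergence is the smallest modulus among the singular points: 1/2.
At the order-1 pole 1/2 set g(n) = (n - (1/2))*f(n) = n**2/2 - 31*n/32 - 7/13.
Simple pole: residue = g(a) at a = 1/2, which is -747/832.


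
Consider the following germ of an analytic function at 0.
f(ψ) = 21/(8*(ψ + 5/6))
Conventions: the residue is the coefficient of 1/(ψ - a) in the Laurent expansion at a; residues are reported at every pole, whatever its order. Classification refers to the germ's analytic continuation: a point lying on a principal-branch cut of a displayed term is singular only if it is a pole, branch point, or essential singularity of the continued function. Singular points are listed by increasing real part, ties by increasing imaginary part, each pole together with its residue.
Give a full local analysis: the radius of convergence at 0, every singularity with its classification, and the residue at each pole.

Denominator factor (ψ + 5/6): pole of order 1 at -5/6, modulus 5/6.
The radius of convergence is the smallest modulus among the singular points: 5/6.
At the order-1 pole -5/6 set g(ψ) = (ψ - (-5/6))*f(ψ) = 21/8.
Simple pole: residue = g(a) at a = -5/6, which is 21/8.

Radius of convergence at 0: 5/6.
At -5/6: a pole of order 1; residue 21/8.


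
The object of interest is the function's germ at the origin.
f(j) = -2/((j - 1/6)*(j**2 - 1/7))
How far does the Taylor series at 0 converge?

The radius of convergence is 1/6.

Denominator factor (j - 1/6): pole of order 1 at 1/6, modulus 1/6.
Denominator factor (j**2 - 1/7): discriminant 4/7, real irrational roots (1/7)*sqrt(7) and -(1/7)*sqrt(7); poles of order 1, moduli (1/7)*sqrt(7) and (1/7)*sqrt(7).
The radius of convergence is the smallest modulus among the singular points: 1/6.


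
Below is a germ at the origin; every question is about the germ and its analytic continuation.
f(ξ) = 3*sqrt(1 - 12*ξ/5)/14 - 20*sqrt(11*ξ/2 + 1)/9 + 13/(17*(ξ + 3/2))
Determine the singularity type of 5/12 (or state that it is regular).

The point is an algebraic (square-root) branch point.

The term (3/14)*sqrt(1 - ξ/(5/12)) has argument 1 - 5/12/(5/12) = 0 at 5/12: a square-root (algebraic, two-sheeted) branch point; the remaining terms are analytic or single-valued there.


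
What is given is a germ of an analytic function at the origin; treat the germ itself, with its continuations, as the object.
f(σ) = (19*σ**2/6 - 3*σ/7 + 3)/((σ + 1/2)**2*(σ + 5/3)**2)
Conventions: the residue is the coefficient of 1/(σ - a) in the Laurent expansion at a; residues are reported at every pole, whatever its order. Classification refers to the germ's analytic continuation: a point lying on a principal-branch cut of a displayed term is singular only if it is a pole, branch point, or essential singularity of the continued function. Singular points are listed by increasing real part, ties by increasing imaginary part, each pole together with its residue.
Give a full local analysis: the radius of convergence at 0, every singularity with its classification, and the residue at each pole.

Radius of convergence at 0: 1/2.
At -5/3: a pole of order 2; residue 18456/2401.
At -1/2: a pole of order 2; residue -18456/2401.

Denominator factor (σ + 1/2)^2: pole of order 2 at -1/2, modulus 1/2.
Denominator factor (σ + 5/3)^2: pole of order 2 at -5/3, modulus 5/3.
The radius of convergence is the smallest modulus among the singular points: 1/2.
At the order-2 pole -5/3 set g(σ) = (σ - (-5/3))^2*f(σ) = (19*σ**2/6 - 3*σ/7 + 3)/(σ + 1/2)**2.
Order-2 pole: residue = g'(a); g'(-5/3) = 18456/2401, so the residue is 18456/2401.
At the order-2 pole -1/2 set g(σ) = (σ - (-1/2))^2*f(σ) = (19*σ**2/6 - 3*σ/7 + 3)/(σ + 5/3)**2.
Order-2 pole: residue = g'(a); g'(-1/2) = -18456/2401, so the residue is -18456/2401.
List the singular points by increasing real part (a conjugate pair: the negative imaginary part first).


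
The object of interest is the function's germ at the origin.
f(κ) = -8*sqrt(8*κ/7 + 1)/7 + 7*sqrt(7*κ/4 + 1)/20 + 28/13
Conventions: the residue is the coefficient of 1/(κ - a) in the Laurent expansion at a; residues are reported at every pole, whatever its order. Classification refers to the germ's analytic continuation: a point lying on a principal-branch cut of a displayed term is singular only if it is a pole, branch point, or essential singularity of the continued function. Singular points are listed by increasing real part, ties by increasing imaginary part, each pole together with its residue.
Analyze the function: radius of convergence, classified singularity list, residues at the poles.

Radius of convergence at 0: 4/7.
At -7/8: an algebraic (square-root) branch point.
At -4/7: an algebraic (square-root) branch point.

Branch term (7/20)*sqrt(1 - κ/(-4/7)): its argument vanishes at κ = -4/7, a square-root branch point, modulus 4/7.
Branch term (-8/7)*sqrt(1 - κ/(-7/8)): its argument vanishes at κ = -7/8, a square-root branch point, modulus 7/8.
The radius of convergence is the smallest modulus among the singular points: 4/7.
List the singular points by increasing real part (a conjugate pair: the negative imaginary part first).


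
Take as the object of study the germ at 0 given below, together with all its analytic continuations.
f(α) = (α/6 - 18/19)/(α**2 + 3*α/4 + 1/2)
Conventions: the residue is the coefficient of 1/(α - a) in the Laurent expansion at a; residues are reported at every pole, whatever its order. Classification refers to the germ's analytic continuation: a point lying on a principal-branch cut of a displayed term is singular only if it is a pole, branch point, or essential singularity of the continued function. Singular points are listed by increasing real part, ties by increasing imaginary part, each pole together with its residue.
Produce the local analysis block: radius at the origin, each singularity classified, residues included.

Radius of convergence at 0: (1/2)*sqrt(2).
At (-3/8) - ((1/8)*sqrt(23))*i: a pole of order 1; residue (1/12) - ((307/1748)*sqrt(23))*i.
At (-3/8) + ((1/8)*sqrt(23))*i: a pole of order 1; residue (1/12) + ((307/1748)*sqrt(23))*i.

Denominator factor (α**2 + 3*α/4 + 1/2): discriminant -23/16, complex-conjugate roots (-3/8) + ((1/8)*sqrt(23))*i and (-3/8) - ((1/8)*sqrt(23))*i; poles of order 1, moduli (1/2)*sqrt(2) and (1/2)*sqrt(2).
The radius of convergence is the smallest modulus among the singular points: (1/2)*sqrt(2).
The factor α**2 + 3*α/4 + 1/2 splits as (α - a)(α - a') with a = (-3/8) - ((1/8)*sqrt(23))*i, a' = (-3/8) + ((1/8)*sqrt(23))*i. At the order-1 pole a set g(α) = (α - a)*f(α) = [α/6 - 18/19] / (α - a').
Simple pole: residue = g(a) at a = (-3/8) - ((1/8)*sqrt(23))*i, which is (1/12) - ((307/1748)*sqrt(23))*i.
The factor α**2 + 3*α/4 + 1/2 splits as (α - a)(α - a') with a = (-3/8) + ((1/8)*sqrt(23))*i, a' = (-3/8) - ((1/8)*sqrt(23))*i. At the order-1 pole a set g(α) = (α - a)*f(α) = [α/6 - 18/19] / (α - a').
Simple pole: residue = g(a) at a = (-3/8) + ((1/8)*sqrt(23))*i, which is (1/12) + ((307/1748)*sqrt(23))*i.
List the singular points by increasing real part (a conjugate pair: the negative imaginary part first).


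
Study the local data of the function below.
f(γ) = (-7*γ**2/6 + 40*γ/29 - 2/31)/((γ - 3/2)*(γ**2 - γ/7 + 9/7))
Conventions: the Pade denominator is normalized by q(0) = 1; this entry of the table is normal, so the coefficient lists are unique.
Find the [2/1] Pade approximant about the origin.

The Pade approximant has numerator coefficients [28/837, -1004711680/826568469, 26988795211/2479705407]; denominator coefficients [1, -1607357/102159].

Taylor coefficients needed (expand at 0): a_0 = 28/837, a_1 = -150556/218457, a_2 = 79457/1966113, a_3 = 11251499/17695017.
Write the denominator as Q(γ) = 1 + q1*γ. Requiring Q*f - P = O(γ^4) with deg P <= 2 kills the coefficients of γ^3..γ^3 in Q*f:
  γ^3: a_3 + q1*a_2 = 0, i.e. 11251499/17695017 + (79457/1966113)*q1 = 0.
Solving this linear system: q1 = -1607357/102159.
The numerator is Q*f truncated at degree 2: P0 = a_0 = 28/837; P1 = a_1 + q1*a_0 = -1004711680/826568469; P2 = a_2 + q1*a_1 = 26988795211/2479705407.


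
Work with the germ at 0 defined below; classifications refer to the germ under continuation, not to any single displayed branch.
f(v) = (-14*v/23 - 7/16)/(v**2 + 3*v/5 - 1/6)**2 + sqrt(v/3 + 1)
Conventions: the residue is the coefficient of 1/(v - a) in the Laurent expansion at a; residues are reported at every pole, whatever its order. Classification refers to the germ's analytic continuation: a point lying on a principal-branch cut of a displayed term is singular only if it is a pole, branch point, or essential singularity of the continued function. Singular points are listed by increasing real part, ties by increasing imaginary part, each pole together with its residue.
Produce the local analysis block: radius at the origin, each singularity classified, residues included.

Radius of convergence at 0: -3/10 + (1/30)*sqrt(231).
At -3: an algebraic (square-root) branch point.
At -3/10 - (1/30)*sqrt(231): a pole of order 2; residue -(5025/155848)*sqrt(231).
At -3/10 + (1/30)*sqrt(231): a pole of order 2; residue (5025/155848)*sqrt(231).

Denominator factor (v**2 + 3*v/5 - 1/6)^2: discriminant 77/75, real irrational roots -3/10 + (1/30)*sqrt(231) and -3/10 - (1/30)*sqrt(231); poles of order 2, moduli -3/10 + (1/30)*sqrt(231) and 3/10 + (1/30)*sqrt(231).
Branch term (1)*sqrt(1 - v/(-3)): its argument vanishes at v = -3, a square-root branch point, modulus 3.
The radius of convergence is the smallest modulus among the singular points: -3/10 + (1/30)*sqrt(231).
The branch term is analytic at -3/10 - (1/30)*sqrt(231) and contributes nothing to the residue; only the rational part matters.
The factor v**2 + 3*v/5 - 1/6 splits as (v - a)(v - a') with a = -3/10 - (1/30)*sqrt(231), a' = -3/10 + (1/30)*sqrt(231). At the order-2 pole a set g(v) = (v - a)^2*(rational part) = [-14*v/23 - 7/16] / (v - a')^2.
Order-2 pole: residue = g'(a); g'(-3/10 - (1/30)*sqrt(231)) = -(5025/155848)*sqrt(231), so the residue is -(5025/155848)*sqrt(231).
The branch term is analytic at -3/10 + (1/30)*sqrt(231) and contributes nothing to the residue; only the rational part matters.
The factor v**2 + 3*v/5 - 1/6 splits as (v - a)(v - a') with a = -3/10 + (1/30)*sqrt(231), a' = -3/10 - (1/30)*sqrt(231). At the order-2 pole a set g(v) = (v - a)^2*(rational part) = [-14*v/23 - 7/16] / (v - a')^2.
Order-2 pole: residue = g'(a); g'(-3/10 + (1/30)*sqrt(231)) = (5025/155848)*sqrt(231), so the residue is (5025/155848)*sqrt(231).
List the singular points by increasing real part (a conjugate pair: the negative imaginary part first).


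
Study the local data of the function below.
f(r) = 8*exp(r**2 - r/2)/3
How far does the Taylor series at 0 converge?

The radius of convergence is infinite.

The factor exp(r**2 - r/2) is entire and contributes no finite singular point.
The polynomial part has no poles.
No finite singular points: the Taylor series at 0 converges everywhere.


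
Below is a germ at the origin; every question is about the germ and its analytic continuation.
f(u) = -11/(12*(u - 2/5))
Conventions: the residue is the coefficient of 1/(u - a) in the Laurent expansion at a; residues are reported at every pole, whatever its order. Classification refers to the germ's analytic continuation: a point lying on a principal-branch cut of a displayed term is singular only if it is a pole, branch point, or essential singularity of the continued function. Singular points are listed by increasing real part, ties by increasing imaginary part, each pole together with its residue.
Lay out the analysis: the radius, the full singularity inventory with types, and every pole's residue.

Radius of convergence at 0: 2/5.
At 2/5: a pole of order 1; residue -11/12.

Denominator factor (u - 2/5): pole of order 1 at 2/5, modulus 2/5.
The radius of convergence is the smallest modulus among the singular points: 2/5.
At the order-1 pole 2/5 set g(u) = (u - (2/5))*f(u) = -11/12.
Simple pole: residue = g(a) at a = 2/5, which is -11/12.


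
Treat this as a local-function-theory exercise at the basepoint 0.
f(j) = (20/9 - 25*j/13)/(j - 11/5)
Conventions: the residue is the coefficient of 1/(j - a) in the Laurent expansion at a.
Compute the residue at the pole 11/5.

The residue is -235/117.

At the order-1 pole 11/5 set g(j) = (j - (11/5))*f(j) = 20/9 - 25*j/13.
Simple pole: residue = g(a) at a = 11/5, which is -235/117.


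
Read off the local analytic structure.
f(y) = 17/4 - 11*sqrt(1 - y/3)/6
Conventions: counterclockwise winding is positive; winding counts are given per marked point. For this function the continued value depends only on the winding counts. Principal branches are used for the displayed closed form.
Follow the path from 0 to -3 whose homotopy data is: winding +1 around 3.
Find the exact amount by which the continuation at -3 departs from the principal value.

Continued minus principal equals (11/3)*sqrt(2).

The rational part is single-valued and drops out of the difference; each branch term changes only by its own monodromy.
(-11/6)*sqrt(1 - y/(3)): winding +1 is odd, the square root flips sign, contributing -2*(-11/6)*sqrt(1 - (-3)/(3)) = -2*(-11/6)*sqrt(2) = (11/3)*sqrt(2).
Summing the contributions at y = -3 gives (11/3)*sqrt(2).


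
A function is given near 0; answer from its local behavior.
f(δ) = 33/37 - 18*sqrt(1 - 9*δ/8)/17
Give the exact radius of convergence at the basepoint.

The radius of convergence is 8/9.

Branch term (-18/17)*sqrt(1 - δ/(8/9)): its argument vanishes at δ = 8/9, a square-root branch point, modulus 8/9.
The radius of convergence is the smallest modulus among the singular points: 8/9.


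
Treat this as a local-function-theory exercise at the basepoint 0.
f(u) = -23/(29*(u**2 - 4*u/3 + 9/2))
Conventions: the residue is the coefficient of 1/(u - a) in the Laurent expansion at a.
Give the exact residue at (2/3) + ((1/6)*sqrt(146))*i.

The factor u**2 - 4*u/3 + 9/2 splits as (u - a)(u - a') with a = (2/3) + ((1/6)*sqrt(146))*i, a' = (2/3) - ((1/6)*sqrt(146))*i. At the order-1 pole a set g(u) = (u - a)*f(u) = [-23/29] / (u - a').
Simple pole: residue = g(a) at a = (2/3) + ((1/6)*sqrt(146))*i, which is ((69/4234)*sqrt(146))*i.

The residue is ((69/4234)*sqrt(146))*i.


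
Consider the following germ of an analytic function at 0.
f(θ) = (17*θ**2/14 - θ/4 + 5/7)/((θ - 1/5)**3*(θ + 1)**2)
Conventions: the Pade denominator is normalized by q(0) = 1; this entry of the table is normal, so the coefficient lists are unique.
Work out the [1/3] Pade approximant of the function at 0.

The Pade approximant has numerator coefficients [-625/7, -4537442375/10183124]; denominator coefficients [1, -2785613/363683, -8458508/363683, 88900834/363683].

Taylor coefficients needed (expand at 0): a_0 = -625/7, a_1 = -31625/28, a_2 = -300375/28, a_3 = -2425125/28, a_4 = -17830625/28.
Write the denominator as Q(θ) = 1 + q1*θ + q2*θ^2 + q3*θ^3. Requiring Q*f - P = O(θ^5) with deg P <= 1 kills the coefficients of θ^2..θ^4 in Q*f:
  θ^2: a_2 + q1*a_1 + q2*a_0 = 0, i.e. -300375/28 + (-31625/28)*q1 + (-625/7)*q2 = 0.
  θ^3: a_3 + q1*a_2 + q2*a_1 + q3*a_0 = 0, i.e. -2425125/28 + (-300375/28)*q1 + (-31625/28)*q2 + (-625/7)*q3 = 0.
  θ^4: a_4 + q1*a_3 + q2*a_2 + q3*a_1 = 0, i.e. -17830625/28 + (-2425125/28)*q1 + (-300375/28)*q2 + (-31625/28)*q3 = 0.
Solving this linear system: q1 = -2785613/363683, q2 = -8458508/363683, q3 = 88900834/363683.
The numerator is Q*f truncated at degree 1: P0 = a_0 = -625/7; P1 = a_1 + q1*a_0 = -4537442375/10183124.


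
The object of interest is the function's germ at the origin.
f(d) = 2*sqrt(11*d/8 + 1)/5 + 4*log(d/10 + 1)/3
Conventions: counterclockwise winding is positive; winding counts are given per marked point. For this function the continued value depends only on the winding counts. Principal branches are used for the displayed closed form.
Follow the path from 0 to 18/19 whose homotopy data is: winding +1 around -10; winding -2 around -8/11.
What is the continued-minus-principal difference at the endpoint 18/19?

The rational part is single-valued and drops out of the difference; each branch term changes only by its own monodromy.
(4/3)*log(1 - d/(-10)): each positive loop around -10 adds 2*pi*i to the log, so winding +1 contributes (4/3)*(1)*2*pi*i = (8/3)*pi*i.
(2/5)*sqrt(1 - d/(-8/11)): winding -2 is even, the square root returns to the same sheet, contribution 0.
Summing the contributions at d = 18/19 gives (8/3)*pi*i.

Continued minus principal equals (8/3)*pi*i.


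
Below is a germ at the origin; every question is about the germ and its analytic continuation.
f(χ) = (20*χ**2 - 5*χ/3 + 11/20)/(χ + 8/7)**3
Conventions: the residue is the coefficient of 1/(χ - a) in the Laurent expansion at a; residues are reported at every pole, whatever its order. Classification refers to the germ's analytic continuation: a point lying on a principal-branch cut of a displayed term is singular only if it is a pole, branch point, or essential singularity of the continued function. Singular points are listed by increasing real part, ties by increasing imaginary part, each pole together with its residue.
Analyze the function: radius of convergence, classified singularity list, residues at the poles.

Denominator factor (χ + 8/7)^3: pole of order 3 at -8/7, modulus 8/7.
The radius of convergence is the smallest modulus among the singular points: 8/7.
At the order-3 pole -8/7 set g(χ) = (χ - (-8/7))^3*f(χ) = 20*χ**2 - 5*χ/3 + 11/20.
Order-3 pole: residue = g''(a)/2; g''(-8/7) = 40, so the residue is 20.

Radius of convergence at 0: 8/7.
At -8/7: a pole of order 3; residue 20.


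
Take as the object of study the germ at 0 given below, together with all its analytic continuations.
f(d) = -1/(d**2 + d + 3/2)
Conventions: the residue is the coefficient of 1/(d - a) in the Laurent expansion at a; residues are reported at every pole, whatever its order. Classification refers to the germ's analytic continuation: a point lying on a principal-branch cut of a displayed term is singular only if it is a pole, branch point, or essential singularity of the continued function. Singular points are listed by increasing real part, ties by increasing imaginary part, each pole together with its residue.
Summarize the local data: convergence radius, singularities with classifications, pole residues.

Radius of convergence at 0: (1/2)*sqrt(6).
At (-1/2) - ((1/2)*sqrt(5))*i: a pole of order 1; residue -((1/5)*sqrt(5))*i.
At (-1/2) + ((1/2)*sqrt(5))*i: a pole of order 1; residue ((1/5)*sqrt(5))*i.

Denominator factor (d**2 + d + 3/2): discriminant -5, complex-conjugate roots (-1/2) + ((1/2)*sqrt(5))*i and (-1/2) - ((1/2)*sqrt(5))*i; poles of order 1, moduli (1/2)*sqrt(6) and (1/2)*sqrt(6).
The radius of convergence is the smallest modulus among the singular points: (1/2)*sqrt(6).
The factor d**2 + d + 3/2 splits as (d - a)(d - a') with a = (-1/2) - ((1/2)*sqrt(5))*i, a' = (-1/2) + ((1/2)*sqrt(5))*i. At the order-1 pole a set g(d) = (d - a)*f(d) = [-1] / (d - a').
Simple pole: residue = g(a) at a = (-1/2) - ((1/2)*sqrt(5))*i, which is -((1/5)*sqrt(5))*i.
The factor d**2 + d + 3/2 splits as (d - a)(d - a') with a = (-1/2) + ((1/2)*sqrt(5))*i, a' = (-1/2) - ((1/2)*sqrt(5))*i. At the order-1 pole a set g(d) = (d - a)*f(d) = [-1] / (d - a').
Simple pole: residue = g(a) at a = (-1/2) + ((1/2)*sqrt(5))*i, which is ((1/5)*sqrt(5))*i.
List the singular points by increasing real part (a conjugate pair: the negative imaginary part first).


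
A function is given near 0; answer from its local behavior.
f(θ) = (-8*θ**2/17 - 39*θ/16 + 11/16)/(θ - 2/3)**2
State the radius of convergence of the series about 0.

The radius of convergence is 2/3.

Denominator factor (θ - 2/3)^2: pole of order 2 at 2/3, modulus 2/3.
The radius of convergence is the smallest modulus among the singular points: 2/3.


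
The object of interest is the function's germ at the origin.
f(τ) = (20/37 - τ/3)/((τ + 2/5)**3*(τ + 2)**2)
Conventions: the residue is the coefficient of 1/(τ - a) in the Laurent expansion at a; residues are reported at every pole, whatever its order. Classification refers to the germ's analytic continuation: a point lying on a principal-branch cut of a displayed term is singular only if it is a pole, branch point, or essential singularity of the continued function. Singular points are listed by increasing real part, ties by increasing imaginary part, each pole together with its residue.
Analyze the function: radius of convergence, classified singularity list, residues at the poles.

Radius of convergence at 0: 2/5.
At -2: a pole of order 2; residue -107125/227328.
At -2/5: a pole of order 3; residue 107125/227328.

Denominator factor (τ + 2/5)^3: pole of order 3 at -2/5, modulus 2/5.
Denominator factor (τ + 2)^2: pole of order 2 at -2, modulus 2.
The radius of convergence is the smallest modulus among the singular points: 2/5.
At the order-2 pole -2 set g(τ) = (τ - (-2))^2*f(τ) = (20/37 - τ/3)/(τ + 2/5)**3.
Order-2 pole: residue = g'(a); g'(-2) = -107125/227328, so the residue is -107125/227328.
At the order-3 pole -2/5 set g(τ) = (τ - (-2/5))^3*f(τ) = (20/37 - τ/3)/(τ + 2)**2.
Order-3 pole: residue = g''(a)/2; g''(-2/5) = 107125/113664, so the residue is 107125/227328.
List the singular points by increasing real part (a conjugate pair: the negative imaginary part first).


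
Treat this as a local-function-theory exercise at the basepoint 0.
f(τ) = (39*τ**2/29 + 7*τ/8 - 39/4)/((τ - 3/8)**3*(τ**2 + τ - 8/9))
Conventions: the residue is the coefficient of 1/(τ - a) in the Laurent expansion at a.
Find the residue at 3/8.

The residue is 167943278016/288212875.

At the order-3 pole 3/8 set g(τ) = (τ - (3/8))^3*f(τ) = (39*τ**2/29 + 7*τ/8 - 39/4)/(τ**2 + τ - 8/9).
Order-3 pole: residue = g''(a)/2; g''(3/8) = 335886556032/288212875, so the residue is 167943278016/288212875.


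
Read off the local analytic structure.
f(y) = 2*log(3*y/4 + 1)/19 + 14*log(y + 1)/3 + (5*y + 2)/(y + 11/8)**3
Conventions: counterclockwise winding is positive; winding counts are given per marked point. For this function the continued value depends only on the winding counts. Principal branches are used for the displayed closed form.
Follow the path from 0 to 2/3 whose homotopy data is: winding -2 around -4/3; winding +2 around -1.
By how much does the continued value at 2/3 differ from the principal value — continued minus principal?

The rational part is single-valued and drops out of the difference; each branch term changes only by its own monodromy.
(2/19)*log(1 - y/(-4/3)): each positive loop around -4/3 adds 2*pi*i to the log, so winding -2 contributes (2/19)*(-2)*2*pi*i = -(8/19)*pi*i.
(14/3)*log(1 - y/(-1)): each positive loop around -1 adds 2*pi*i to the log, so winding +2 contributes (14/3)*(2)*2*pi*i = (56/3)*pi*i.
Summing the contributions at y = 2/3 gives (1040/57)*pi*i.

Continued minus principal equals (1040/57)*pi*i.
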